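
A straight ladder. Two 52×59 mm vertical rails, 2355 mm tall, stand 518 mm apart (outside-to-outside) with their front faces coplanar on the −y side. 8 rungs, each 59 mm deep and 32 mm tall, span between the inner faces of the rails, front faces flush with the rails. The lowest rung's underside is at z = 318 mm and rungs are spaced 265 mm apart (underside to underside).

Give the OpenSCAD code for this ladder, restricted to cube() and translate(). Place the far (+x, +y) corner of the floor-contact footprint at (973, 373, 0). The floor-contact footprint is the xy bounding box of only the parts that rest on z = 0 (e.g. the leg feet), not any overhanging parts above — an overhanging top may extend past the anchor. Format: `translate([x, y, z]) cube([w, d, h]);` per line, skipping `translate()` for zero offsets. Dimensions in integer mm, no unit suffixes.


translate([455, 314, 0]) cube([52, 59, 2355]);
translate([921, 314, 0]) cube([52, 59, 2355]);
translate([507, 314, 318]) cube([414, 59, 32]);
translate([507, 314, 583]) cube([414, 59, 32]);
translate([507, 314, 848]) cube([414, 59, 32]);
translate([507, 314, 1113]) cube([414, 59, 32]);
translate([507, 314, 1378]) cube([414, 59, 32]);
translate([507, 314, 1643]) cube([414, 59, 32]);
translate([507, 314, 1908]) cube([414, 59, 32]);
translate([507, 314, 2173]) cube([414, 59, 32]);


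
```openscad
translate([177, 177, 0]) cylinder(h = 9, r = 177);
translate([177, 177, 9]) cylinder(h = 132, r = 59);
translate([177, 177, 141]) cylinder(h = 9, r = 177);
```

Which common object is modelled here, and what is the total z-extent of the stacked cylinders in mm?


A spool. The overall height is 150 mm.

Three coaxial cylinders, large–small–large — a spool. Two 9 mm flanges and a 132 mm core give 9 + 132 + 9 = 150 mm.


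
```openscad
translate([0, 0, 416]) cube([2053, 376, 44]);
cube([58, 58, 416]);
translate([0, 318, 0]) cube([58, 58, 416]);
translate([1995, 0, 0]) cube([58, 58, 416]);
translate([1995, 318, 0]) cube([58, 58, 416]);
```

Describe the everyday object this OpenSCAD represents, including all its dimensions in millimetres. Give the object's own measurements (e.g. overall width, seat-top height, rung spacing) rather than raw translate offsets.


A long wooden bench with a 2053 mm (x) × 376 mm (y) seat, 44 mm thick, its top surface 460 mm above the floor. Four 58 mm square legs at the seat corners, flush with the edges, run from z = 0 to the seat underside.


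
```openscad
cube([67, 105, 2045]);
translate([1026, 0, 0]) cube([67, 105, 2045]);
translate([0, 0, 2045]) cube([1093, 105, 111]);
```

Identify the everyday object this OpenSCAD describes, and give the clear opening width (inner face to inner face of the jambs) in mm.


A door frame. The clear opening width is 959 mm.

Two 2045 mm tall posts with a header on top — a door frame. The left jamb is 67 mm wide at x = 0; the right jamb starts at x = 1026. The clear opening is 1026 − 67 = 959 mm.


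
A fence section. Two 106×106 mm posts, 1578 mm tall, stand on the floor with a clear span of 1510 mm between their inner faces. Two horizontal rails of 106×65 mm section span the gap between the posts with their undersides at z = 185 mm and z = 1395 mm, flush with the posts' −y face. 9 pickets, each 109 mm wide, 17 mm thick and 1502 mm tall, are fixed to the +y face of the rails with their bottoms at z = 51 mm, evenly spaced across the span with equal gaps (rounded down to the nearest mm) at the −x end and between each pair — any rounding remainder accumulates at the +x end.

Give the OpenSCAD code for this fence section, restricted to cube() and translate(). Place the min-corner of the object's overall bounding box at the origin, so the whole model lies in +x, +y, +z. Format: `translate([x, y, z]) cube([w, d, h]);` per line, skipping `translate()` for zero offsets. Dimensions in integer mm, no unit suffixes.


cube([106, 106, 1578]);
translate([1616, 0, 0]) cube([106, 106, 1578]);
translate([106, 0, 185]) cube([1510, 106, 65]);
translate([106, 0, 1395]) cube([1510, 106, 65]);
translate([158, 106, 51]) cube([109, 17, 1502]);
translate([319, 106, 51]) cube([109, 17, 1502]);
translate([480, 106, 51]) cube([109, 17, 1502]);
translate([641, 106, 51]) cube([109, 17, 1502]);
translate([802, 106, 51]) cube([109, 17, 1502]);
translate([963, 106, 51]) cube([109, 17, 1502]);
translate([1124, 106, 51]) cube([109, 17, 1502]);
translate([1285, 106, 51]) cube([109, 17, 1502]);
translate([1446, 106, 51]) cube([109, 17, 1502]);


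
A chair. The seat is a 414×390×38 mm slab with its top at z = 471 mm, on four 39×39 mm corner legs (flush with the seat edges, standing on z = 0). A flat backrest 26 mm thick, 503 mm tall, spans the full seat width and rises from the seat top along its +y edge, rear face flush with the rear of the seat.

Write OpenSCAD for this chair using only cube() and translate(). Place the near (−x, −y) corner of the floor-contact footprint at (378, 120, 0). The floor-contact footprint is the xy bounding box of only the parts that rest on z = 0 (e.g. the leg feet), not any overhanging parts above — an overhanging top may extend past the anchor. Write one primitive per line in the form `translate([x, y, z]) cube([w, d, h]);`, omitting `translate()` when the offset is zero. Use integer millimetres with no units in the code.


translate([378, 120, 433]) cube([414, 390, 38]);
translate([378, 120, 0]) cube([39, 39, 433]);
translate([753, 120, 0]) cube([39, 39, 433]);
translate([378, 471, 0]) cube([39, 39, 433]);
translate([753, 471, 0]) cube([39, 39, 433]);
translate([378, 484, 471]) cube([414, 26, 503]);


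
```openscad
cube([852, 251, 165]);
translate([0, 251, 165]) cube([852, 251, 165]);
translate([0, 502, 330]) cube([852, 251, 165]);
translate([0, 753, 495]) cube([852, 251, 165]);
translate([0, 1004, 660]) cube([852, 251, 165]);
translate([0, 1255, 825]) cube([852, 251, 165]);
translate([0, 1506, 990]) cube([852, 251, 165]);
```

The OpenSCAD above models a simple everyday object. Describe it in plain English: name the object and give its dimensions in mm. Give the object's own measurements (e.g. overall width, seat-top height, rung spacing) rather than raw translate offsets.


A straight staircase of 7 solid steps. Each step is 852 mm wide (x), 251 mm deep (y, the going) and 165 mm tall (the rise). The first step rests on the floor; each subsequent step sits one going further in +y and one rise higher in +z, directly behind and above the previous step with no overlap.


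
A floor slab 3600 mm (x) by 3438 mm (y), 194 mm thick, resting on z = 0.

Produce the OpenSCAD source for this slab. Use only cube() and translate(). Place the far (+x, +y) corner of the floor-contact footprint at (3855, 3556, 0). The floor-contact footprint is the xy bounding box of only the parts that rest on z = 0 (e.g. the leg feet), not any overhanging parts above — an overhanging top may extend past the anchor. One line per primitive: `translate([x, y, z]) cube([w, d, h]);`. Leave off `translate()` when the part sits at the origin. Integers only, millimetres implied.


translate([255, 118, 0]) cube([3600, 3438, 194]);


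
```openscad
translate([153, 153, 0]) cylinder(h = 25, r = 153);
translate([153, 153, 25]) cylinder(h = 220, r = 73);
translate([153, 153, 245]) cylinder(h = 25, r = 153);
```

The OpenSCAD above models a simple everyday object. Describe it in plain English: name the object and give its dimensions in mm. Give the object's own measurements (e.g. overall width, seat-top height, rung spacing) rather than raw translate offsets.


A spool: two coaxial disc flanges of radius 153 mm and thickness 25 mm, joined by a core cylinder of radius 73 mm and height 220 mm. The lower flange rests on z = 0 and the three cylinders share a vertical axis.


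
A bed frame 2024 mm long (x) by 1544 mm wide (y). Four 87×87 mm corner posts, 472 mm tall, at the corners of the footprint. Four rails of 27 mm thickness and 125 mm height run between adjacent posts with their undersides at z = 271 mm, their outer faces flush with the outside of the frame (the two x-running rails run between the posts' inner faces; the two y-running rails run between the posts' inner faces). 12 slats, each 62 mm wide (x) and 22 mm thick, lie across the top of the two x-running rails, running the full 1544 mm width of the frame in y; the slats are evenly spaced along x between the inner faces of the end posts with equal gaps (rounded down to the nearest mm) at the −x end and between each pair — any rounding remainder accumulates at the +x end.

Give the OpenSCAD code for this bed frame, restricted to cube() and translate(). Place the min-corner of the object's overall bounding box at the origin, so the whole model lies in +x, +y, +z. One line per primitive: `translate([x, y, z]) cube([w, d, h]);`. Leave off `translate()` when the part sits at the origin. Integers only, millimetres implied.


cube([87, 87, 472]);
translate([0, 1457, 0]) cube([87, 87, 472]);
translate([1937, 0, 0]) cube([87, 87, 472]);
translate([1937, 1457, 0]) cube([87, 87, 472]);
translate([87, 0, 271]) cube([1850, 27, 125]);
translate([87, 1517, 271]) cube([1850, 27, 125]);
translate([0, 87, 271]) cube([27, 1370, 125]);
translate([1997, 87, 271]) cube([27, 1370, 125]);
translate([172, 0, 396]) cube([62, 1544, 22]);
translate([319, 0, 396]) cube([62, 1544, 22]);
translate([466, 0, 396]) cube([62, 1544, 22]);
translate([613, 0, 396]) cube([62, 1544, 22]);
translate([760, 0, 396]) cube([62, 1544, 22]);
translate([907, 0, 396]) cube([62, 1544, 22]);
translate([1054, 0, 396]) cube([62, 1544, 22]);
translate([1201, 0, 396]) cube([62, 1544, 22]);
translate([1348, 0, 396]) cube([62, 1544, 22]);
translate([1495, 0, 396]) cube([62, 1544, 22]);
translate([1642, 0, 396]) cube([62, 1544, 22]);
translate([1789, 0, 396]) cube([62, 1544, 22]);


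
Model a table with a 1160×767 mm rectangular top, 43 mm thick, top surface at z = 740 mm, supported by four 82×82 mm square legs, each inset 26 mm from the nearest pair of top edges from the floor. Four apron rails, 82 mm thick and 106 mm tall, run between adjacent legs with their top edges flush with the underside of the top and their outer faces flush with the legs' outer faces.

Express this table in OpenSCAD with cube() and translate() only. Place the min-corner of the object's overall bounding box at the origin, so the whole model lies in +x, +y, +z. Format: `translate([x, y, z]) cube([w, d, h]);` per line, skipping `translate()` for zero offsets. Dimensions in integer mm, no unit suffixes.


// leg_h = 740 - 43 = 697
// apron z = 697 - 106 = 591
translate([0, 0, 697]) cube([1160, 767, 43]);
translate([26, 26, 0]) cube([82, 82, 697]);
translate([1052, 26, 0]) cube([82, 82, 697]);
translate([26, 659, 0]) cube([82, 82, 697]);
translate([1052, 659, 0]) cube([82, 82, 697]);
translate([108, 26, 591]) cube([944, 82, 106]);
translate([108, 659, 591]) cube([944, 82, 106]);
translate([26, 108, 591]) cube([82, 551, 106]);
translate([1052, 108, 591]) cube([82, 551, 106]);


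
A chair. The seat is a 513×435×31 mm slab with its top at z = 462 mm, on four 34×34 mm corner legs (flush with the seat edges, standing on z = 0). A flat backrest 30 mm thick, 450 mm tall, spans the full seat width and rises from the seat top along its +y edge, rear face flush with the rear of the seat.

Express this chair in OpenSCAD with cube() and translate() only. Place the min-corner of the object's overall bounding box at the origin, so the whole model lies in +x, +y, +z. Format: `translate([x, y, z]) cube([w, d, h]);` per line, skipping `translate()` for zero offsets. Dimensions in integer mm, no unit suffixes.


translate([0, 0, 431]) cube([513, 435, 31]);
cube([34, 34, 431]);
translate([479, 0, 0]) cube([34, 34, 431]);
translate([0, 401, 0]) cube([34, 34, 431]);
translate([479, 401, 0]) cube([34, 34, 431]);
translate([0, 405, 462]) cube([513, 30, 450]);


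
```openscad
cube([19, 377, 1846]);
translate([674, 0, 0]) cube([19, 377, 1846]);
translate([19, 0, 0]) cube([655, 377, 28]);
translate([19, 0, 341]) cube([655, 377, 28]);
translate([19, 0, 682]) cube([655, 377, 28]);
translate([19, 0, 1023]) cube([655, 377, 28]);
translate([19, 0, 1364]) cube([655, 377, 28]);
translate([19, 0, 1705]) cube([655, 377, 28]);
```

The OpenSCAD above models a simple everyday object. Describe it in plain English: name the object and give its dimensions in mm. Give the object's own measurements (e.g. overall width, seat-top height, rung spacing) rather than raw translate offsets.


An open bookshelf. Two side panels, each 19 mm thick, 377 mm deep and 1846 mm tall, stand 693 mm apart (outside-to-outside). Between them sit 6 shelves, each 28 mm thick and 377 mm deep, spanning the full gap between the sides. The bottom shelf rests on the floor (its underside at z = 0) and the clear gap between one shelf's top and the next shelf's underside is 313 mm.


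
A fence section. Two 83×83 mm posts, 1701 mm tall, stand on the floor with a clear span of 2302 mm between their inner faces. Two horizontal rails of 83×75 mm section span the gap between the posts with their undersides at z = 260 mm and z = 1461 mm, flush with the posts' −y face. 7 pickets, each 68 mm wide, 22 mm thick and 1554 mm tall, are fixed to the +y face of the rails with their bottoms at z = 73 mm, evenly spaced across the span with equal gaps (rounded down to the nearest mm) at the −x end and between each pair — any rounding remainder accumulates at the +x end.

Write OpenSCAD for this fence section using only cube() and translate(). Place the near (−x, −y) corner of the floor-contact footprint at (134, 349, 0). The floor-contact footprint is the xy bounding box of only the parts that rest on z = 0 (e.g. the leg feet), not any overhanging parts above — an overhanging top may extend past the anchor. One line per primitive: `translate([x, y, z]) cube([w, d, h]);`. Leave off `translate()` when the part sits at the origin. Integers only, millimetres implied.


translate([134, 349, 0]) cube([83, 83, 1701]);
translate([2519, 349, 0]) cube([83, 83, 1701]);
translate([217, 349, 260]) cube([2302, 83, 75]);
translate([217, 349, 1461]) cube([2302, 83, 75]);
translate([445, 432, 73]) cube([68, 22, 1554]);
translate([741, 432, 73]) cube([68, 22, 1554]);
translate([1037, 432, 73]) cube([68, 22, 1554]);
translate([1333, 432, 73]) cube([68, 22, 1554]);
translate([1629, 432, 73]) cube([68, 22, 1554]);
translate([1925, 432, 73]) cube([68, 22, 1554]);
translate([2221, 432, 73]) cube([68, 22, 1554]);


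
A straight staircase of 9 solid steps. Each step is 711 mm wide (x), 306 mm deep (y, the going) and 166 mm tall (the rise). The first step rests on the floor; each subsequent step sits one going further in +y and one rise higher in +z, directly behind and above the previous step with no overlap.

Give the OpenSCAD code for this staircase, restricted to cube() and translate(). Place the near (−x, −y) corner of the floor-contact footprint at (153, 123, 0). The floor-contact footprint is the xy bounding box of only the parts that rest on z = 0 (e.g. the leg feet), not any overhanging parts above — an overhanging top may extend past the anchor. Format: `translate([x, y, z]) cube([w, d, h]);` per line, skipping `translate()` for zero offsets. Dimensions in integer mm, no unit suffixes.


translate([153, 123, 0]) cube([711, 306, 166]);
translate([153, 429, 166]) cube([711, 306, 166]);
translate([153, 735, 332]) cube([711, 306, 166]);
translate([153, 1041, 498]) cube([711, 306, 166]);
translate([153, 1347, 664]) cube([711, 306, 166]);
translate([153, 1653, 830]) cube([711, 306, 166]);
translate([153, 1959, 996]) cube([711, 306, 166]);
translate([153, 2265, 1162]) cube([711, 306, 166]);
translate([153, 2571, 1328]) cube([711, 306, 166]);


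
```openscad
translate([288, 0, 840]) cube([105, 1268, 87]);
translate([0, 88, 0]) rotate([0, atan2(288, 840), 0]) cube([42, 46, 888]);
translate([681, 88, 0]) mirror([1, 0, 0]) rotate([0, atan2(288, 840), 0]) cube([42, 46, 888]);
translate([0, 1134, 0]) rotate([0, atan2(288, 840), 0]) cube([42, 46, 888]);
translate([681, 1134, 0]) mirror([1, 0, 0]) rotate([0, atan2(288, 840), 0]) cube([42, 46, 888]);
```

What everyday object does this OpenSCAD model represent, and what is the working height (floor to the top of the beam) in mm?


A sawhorse. The overall height is 927 mm.

A beam across two mirrored pairs of raked legs — a sawhorse. The beam's underside is at z = 840 (matching the legs' vertical rise in atan2(288, 840)) and the beam is 87 mm tall, so its top is at 840 + 87 = 927 mm. The raked legs top out at the beam's underside, so that is the highest point.


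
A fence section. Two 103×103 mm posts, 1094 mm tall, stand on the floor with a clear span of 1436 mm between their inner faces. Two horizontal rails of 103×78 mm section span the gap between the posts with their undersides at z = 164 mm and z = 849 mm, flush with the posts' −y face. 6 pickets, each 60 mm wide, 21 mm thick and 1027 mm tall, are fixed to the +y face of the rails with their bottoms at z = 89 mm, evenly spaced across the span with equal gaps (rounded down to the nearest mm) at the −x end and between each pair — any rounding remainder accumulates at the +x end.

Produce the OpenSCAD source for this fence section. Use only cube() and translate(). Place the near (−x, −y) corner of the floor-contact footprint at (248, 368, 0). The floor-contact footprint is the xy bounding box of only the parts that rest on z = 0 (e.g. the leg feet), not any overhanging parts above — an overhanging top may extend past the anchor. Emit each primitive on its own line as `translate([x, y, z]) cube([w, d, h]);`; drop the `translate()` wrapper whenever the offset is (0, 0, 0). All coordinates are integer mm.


translate([248, 368, 0]) cube([103, 103, 1094]);
translate([1787, 368, 0]) cube([103, 103, 1094]);
translate([351, 368, 164]) cube([1436, 103, 78]);
translate([351, 368, 849]) cube([1436, 103, 78]);
translate([504, 471, 89]) cube([60, 21, 1027]);
translate([717, 471, 89]) cube([60, 21, 1027]);
translate([930, 471, 89]) cube([60, 21, 1027]);
translate([1143, 471, 89]) cube([60, 21, 1027]);
translate([1356, 471, 89]) cube([60, 21, 1027]);
translate([1569, 471, 89]) cube([60, 21, 1027]);


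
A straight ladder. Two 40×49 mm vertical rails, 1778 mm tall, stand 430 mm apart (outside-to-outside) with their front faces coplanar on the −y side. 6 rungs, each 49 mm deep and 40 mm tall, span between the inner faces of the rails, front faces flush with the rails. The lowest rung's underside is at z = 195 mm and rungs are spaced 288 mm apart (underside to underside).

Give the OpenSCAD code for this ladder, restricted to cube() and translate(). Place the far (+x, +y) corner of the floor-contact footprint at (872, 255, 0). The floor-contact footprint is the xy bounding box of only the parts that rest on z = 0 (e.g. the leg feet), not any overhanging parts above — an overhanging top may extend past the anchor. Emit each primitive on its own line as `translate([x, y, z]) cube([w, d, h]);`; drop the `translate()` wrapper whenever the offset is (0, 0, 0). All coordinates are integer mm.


translate([442, 206, 0]) cube([40, 49, 1778]);
translate([832, 206, 0]) cube([40, 49, 1778]);
translate([482, 206, 195]) cube([350, 49, 40]);
translate([482, 206, 483]) cube([350, 49, 40]);
translate([482, 206, 771]) cube([350, 49, 40]);
translate([482, 206, 1059]) cube([350, 49, 40]);
translate([482, 206, 1347]) cube([350, 49, 40]);
translate([482, 206, 1635]) cube([350, 49, 40]);


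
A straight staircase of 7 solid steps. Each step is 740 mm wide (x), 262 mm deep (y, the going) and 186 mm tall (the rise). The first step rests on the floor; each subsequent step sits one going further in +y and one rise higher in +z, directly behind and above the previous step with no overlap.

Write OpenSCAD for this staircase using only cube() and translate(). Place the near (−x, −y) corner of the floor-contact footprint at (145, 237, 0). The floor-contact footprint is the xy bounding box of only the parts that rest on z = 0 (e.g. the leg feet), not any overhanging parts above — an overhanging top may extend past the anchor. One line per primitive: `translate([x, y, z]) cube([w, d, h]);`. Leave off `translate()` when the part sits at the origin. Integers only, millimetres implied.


translate([145, 237, 0]) cube([740, 262, 186]);
translate([145, 499, 186]) cube([740, 262, 186]);
translate([145, 761, 372]) cube([740, 262, 186]);
translate([145, 1023, 558]) cube([740, 262, 186]);
translate([145, 1285, 744]) cube([740, 262, 186]);
translate([145, 1547, 930]) cube([740, 262, 186]);
translate([145, 1809, 1116]) cube([740, 262, 186]);


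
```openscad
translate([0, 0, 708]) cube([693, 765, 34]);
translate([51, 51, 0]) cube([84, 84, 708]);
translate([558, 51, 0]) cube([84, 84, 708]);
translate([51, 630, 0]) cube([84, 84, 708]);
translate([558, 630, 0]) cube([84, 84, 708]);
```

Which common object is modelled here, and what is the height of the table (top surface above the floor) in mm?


A table. The table height is 742 mm.

A 693×765×34 slab sits at z = 708 on four 84 mm square posts — a table. The top surface is at 708 + 34 = 742 mm.


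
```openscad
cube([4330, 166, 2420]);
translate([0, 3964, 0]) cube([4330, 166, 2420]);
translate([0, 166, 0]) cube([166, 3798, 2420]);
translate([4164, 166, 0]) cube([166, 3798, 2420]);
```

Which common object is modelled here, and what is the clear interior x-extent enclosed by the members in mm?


A house (or room) frame. The interior width is 3998 mm.

Four 2420 mm walls enclosing a rectangle with no floor or roof — a room or house frame. Outside width is 4330 mm and wall thickness is 166 mm, so the interior width is 4330 − 2 × 166 = 3998 mm.


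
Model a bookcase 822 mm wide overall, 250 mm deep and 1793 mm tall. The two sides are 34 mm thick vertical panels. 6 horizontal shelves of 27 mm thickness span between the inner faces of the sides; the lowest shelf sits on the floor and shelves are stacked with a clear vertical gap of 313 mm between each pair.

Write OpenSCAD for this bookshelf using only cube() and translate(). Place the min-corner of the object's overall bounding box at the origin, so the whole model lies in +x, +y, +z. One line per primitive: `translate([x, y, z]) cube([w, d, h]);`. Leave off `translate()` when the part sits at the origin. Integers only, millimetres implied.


cube([34, 250, 1793]);
translate([788, 0, 0]) cube([34, 250, 1793]);
translate([34, 0, 0]) cube([754, 250, 27]);
translate([34, 0, 340]) cube([754, 250, 27]);
translate([34, 0, 680]) cube([754, 250, 27]);
translate([34, 0, 1020]) cube([754, 250, 27]);
translate([34, 0, 1360]) cube([754, 250, 27]);
translate([34, 0, 1700]) cube([754, 250, 27]);


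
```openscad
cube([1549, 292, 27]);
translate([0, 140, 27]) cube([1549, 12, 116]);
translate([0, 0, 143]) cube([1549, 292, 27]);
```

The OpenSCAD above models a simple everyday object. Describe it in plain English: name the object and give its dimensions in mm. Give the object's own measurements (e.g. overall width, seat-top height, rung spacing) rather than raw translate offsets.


An I-beam lying along x, 1549 mm long. Overall section height 170 mm. Two flanges 292 mm wide (y) and 27 mm thick, one on the floor and one at the top; a web 12 mm thick runs between them, centred on the flange width.


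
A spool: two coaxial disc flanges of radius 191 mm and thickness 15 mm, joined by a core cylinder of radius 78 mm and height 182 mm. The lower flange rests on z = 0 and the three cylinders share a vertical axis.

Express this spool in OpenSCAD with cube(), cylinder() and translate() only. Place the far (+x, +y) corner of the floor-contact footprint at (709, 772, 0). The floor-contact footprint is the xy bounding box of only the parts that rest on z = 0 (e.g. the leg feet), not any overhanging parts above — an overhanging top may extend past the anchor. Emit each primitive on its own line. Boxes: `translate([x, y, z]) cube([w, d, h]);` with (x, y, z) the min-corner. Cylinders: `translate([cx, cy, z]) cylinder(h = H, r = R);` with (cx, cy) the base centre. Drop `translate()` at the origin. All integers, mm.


translate([518, 581, 0]) cylinder(h = 15, r = 191);
translate([518, 581, 15]) cylinder(h = 182, r = 78);
translate([518, 581, 197]) cylinder(h = 15, r = 191);


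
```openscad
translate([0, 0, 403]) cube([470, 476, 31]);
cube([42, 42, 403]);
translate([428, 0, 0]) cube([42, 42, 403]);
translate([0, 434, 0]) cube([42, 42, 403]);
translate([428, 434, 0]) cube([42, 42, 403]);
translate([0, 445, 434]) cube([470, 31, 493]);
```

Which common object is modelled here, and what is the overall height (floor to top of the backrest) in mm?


A chair. The overall height is 927 mm.

A slab on four corner posts with a tall panel at the back — a chair. The seat slab sits at z = 403 with thickness 31, and the 493 mm backrest starts at the seat top, so the overall height is 403 + 31 + 493 = 927 mm.


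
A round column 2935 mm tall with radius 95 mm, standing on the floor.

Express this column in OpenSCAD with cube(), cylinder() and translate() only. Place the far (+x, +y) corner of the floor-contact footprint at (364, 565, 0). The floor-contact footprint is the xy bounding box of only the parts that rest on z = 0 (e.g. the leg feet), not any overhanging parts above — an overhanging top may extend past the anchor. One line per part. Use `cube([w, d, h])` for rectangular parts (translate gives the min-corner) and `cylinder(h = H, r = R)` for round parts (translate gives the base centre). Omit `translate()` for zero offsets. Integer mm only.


translate([269, 470, 0]) cylinder(h = 2935, r = 95);


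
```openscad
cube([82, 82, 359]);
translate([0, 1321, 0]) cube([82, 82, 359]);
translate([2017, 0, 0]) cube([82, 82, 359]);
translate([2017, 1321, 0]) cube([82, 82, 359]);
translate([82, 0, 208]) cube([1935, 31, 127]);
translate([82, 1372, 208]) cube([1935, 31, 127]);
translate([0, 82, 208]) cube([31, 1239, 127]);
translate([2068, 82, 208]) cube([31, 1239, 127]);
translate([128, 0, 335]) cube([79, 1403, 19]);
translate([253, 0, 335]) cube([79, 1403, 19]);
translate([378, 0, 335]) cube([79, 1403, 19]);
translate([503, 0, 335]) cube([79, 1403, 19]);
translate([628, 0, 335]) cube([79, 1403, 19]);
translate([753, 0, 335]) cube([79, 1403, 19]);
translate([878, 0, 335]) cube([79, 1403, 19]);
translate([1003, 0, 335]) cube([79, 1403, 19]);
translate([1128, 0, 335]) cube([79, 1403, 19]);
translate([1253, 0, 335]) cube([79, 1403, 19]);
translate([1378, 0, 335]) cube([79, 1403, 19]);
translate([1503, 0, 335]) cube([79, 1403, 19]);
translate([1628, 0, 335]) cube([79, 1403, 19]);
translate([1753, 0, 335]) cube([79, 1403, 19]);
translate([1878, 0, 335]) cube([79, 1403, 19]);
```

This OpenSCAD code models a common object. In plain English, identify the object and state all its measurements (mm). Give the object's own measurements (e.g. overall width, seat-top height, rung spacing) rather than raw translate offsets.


A bed frame 2099 mm long (x) by 1403 mm wide (y). Four 82×82 mm corner posts, 359 mm tall, at the corners of the footprint. Four rails of 31 mm thickness and 127 mm height run between adjacent posts with their undersides at z = 208 mm, their outer faces flush with the outside of the frame (the two x-running rails run between the posts' inner faces; the two y-running rails run between the posts' inner faces). 15 slats, each 79 mm wide (x) and 19 mm thick, lie across the top of the two x-running rails, running the full 1403 mm width of the frame in y; along x they sit between the end posts with a 46 mm gap after the −x posts and between neighbouring slats, leaving 60 mm before the +x posts.


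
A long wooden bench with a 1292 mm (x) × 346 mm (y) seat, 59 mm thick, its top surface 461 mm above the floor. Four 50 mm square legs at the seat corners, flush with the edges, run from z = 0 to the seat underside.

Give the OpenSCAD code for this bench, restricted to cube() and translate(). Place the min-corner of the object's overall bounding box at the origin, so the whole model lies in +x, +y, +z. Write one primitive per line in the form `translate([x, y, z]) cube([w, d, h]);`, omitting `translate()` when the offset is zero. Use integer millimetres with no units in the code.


// leg_h = 461 − 59 = 402
translate([0, 0, 402]) cube([1292, 346, 59]);
cube([50, 50, 402]);
translate([0, 296, 0]) cube([50, 50, 402]);
translate([1242, 0, 0]) cube([50, 50, 402]);
translate([1242, 296, 0]) cube([50, 50, 402]);


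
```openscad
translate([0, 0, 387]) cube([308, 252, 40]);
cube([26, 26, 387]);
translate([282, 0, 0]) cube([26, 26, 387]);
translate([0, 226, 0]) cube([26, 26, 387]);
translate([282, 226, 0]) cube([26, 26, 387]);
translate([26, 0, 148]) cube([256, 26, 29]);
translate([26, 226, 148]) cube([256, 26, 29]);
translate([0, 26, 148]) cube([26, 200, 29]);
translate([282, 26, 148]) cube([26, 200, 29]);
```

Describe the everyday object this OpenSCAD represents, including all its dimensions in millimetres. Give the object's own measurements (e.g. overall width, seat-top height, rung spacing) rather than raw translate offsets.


A simple wooden stool: a rectangular seat 308 mm (x) by 252 mm (y), 40 mm thick, top face at z = 427 mm, on four square legs, each 26×26 mm in cross-section. The legs rest on z = 0, each flush with a corner of the seat. Four stretchers, 26 mm wide and 29 mm tall, connect adjacent legs with their undersides at z = 148 mm, each running between the inner faces of the legs it joins and aligned with the legs' outer faces on the other axis.


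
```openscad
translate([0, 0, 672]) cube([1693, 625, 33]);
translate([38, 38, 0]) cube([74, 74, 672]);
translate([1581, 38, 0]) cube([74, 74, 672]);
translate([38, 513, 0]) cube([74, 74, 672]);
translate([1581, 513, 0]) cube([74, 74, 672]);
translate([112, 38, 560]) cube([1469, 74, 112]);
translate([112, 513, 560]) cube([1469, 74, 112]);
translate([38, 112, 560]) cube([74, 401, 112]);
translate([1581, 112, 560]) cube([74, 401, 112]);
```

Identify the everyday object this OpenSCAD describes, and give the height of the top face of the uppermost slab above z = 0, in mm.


A table. The table height is 705 mm.

A 1693×625×33 slab sits at z = 672 on four 74 mm square posts — a table. The top surface is at 672 + 33 = 705 mm.


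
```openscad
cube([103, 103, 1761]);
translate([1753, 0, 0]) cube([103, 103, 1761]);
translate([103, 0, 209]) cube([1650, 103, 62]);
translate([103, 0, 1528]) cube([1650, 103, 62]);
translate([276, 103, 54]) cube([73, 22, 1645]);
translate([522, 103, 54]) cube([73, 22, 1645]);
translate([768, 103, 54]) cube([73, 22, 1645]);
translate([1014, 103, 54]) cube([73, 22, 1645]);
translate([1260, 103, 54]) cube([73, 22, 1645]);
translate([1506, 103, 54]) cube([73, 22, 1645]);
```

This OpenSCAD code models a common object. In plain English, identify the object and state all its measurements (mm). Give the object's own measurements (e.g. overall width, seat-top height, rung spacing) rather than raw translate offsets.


A fence section. Two 103×103 mm posts, 1761 mm tall, stand on the floor with a clear span of 1650 mm between their inner faces. Two horizontal rails of 103×62 mm section span the gap between the posts with their undersides at z = 209 mm and z = 1528 mm, flush with the posts' −y face. 6 pickets, each 73 mm wide, 22 mm thick and 1645 mm tall, are fixed to the +y face of the rails with their bottoms at z = 54 mm, spaced across the span with a 173 mm gap after the −x post and between neighbouring pickets, with 174 mm left before the +x post.


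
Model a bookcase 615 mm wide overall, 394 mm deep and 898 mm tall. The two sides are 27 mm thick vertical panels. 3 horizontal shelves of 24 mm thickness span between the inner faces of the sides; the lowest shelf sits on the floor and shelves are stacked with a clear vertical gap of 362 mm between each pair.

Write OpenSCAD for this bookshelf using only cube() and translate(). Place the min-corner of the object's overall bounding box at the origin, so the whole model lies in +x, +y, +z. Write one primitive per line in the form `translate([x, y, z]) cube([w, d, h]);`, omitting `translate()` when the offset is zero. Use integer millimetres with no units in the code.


cube([27, 394, 898]);
translate([588, 0, 0]) cube([27, 394, 898]);
translate([27, 0, 0]) cube([561, 394, 24]);
translate([27, 0, 386]) cube([561, 394, 24]);
translate([27, 0, 772]) cube([561, 394, 24]);


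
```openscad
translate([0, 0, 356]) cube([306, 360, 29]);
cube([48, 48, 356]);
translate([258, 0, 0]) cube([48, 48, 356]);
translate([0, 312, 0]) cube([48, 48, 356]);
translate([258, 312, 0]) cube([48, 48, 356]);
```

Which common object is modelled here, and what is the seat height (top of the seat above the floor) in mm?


A stool. The seat height is 385 mm.

A 306×360×29 slab at z = 356 on four corner posts — a stool. The seat top is 356 + 29 = 385 mm.


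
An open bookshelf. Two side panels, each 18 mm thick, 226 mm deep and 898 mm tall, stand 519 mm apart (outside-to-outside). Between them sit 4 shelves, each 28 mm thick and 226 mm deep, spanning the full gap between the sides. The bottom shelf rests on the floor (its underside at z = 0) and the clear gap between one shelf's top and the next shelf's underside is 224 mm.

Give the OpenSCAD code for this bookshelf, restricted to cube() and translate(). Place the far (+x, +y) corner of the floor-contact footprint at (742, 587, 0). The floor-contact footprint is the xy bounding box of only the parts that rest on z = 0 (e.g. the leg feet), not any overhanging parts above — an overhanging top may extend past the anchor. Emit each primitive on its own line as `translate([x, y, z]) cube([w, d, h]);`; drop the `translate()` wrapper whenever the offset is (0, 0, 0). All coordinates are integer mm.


translate([223, 361, 0]) cube([18, 226, 898]);
translate([724, 361, 0]) cube([18, 226, 898]);
translate([241, 361, 0]) cube([483, 226, 28]);
translate([241, 361, 252]) cube([483, 226, 28]);
translate([241, 361, 504]) cube([483, 226, 28]);
translate([241, 361, 756]) cube([483, 226, 28]);


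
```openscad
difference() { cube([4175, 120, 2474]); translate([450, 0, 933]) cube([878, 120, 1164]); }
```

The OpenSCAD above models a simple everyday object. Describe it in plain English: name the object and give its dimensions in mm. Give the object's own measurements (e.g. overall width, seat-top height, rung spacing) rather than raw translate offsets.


A wall 4175 mm long (x), 120 mm thick (y), 2474 mm tall, with a rectangular window opening cut through it. The opening is 878 mm wide and 1164 mm tall; its sill is at z = 933 mm and its near (−x) edge is 450 mm from the wall's −x end. The opening passes through the full wall thickness.


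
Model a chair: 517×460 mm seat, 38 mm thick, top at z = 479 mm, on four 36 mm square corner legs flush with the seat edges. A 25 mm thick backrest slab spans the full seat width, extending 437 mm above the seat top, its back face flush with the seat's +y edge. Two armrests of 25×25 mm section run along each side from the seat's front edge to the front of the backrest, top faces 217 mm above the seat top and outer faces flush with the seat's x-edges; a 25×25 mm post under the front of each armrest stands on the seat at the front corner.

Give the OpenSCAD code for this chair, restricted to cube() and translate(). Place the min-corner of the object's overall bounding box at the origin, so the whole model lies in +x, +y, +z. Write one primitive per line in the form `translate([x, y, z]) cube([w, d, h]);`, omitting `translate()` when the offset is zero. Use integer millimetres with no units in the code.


// leg_h = 479 - 38 = 441
// arm post h = 217 - 25 = 192
translate([0, 0, 441]) cube([517, 460, 38]);
cube([36, 36, 441]);
translate([481, 0, 0]) cube([36, 36, 441]);
translate([0, 424, 0]) cube([36, 36, 441]);
translate([481, 424, 0]) cube([36, 36, 441]);
translate([0, 435, 479]) cube([517, 25, 437]);
translate([0, 0, 671]) cube([25, 435, 25]);
translate([492, 0, 671]) cube([25, 435, 25]);
translate([0, 0, 479]) cube([25, 25, 192]);
translate([492, 0, 479]) cube([25, 25, 192]);


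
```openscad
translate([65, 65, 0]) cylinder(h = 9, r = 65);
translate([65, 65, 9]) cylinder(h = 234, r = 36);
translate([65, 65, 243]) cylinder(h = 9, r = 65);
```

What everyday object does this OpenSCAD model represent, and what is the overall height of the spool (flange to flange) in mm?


A spool. The overall height is 252 mm.

Three coaxial cylinders, large–small–large — a spool. Two 9 mm flanges and a 234 mm core give 9 + 234 + 9 = 252 mm.


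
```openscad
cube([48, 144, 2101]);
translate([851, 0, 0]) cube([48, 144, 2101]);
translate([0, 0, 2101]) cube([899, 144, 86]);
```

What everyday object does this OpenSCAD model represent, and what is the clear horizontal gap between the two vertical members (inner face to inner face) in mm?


A door frame. The clear opening width is 803 mm.

Two 2101 mm tall posts with a header on top — a door frame. The left jamb is 48 mm wide at x = 0; the right jamb starts at x = 851. The clear opening is 851 − 48 = 803 mm.


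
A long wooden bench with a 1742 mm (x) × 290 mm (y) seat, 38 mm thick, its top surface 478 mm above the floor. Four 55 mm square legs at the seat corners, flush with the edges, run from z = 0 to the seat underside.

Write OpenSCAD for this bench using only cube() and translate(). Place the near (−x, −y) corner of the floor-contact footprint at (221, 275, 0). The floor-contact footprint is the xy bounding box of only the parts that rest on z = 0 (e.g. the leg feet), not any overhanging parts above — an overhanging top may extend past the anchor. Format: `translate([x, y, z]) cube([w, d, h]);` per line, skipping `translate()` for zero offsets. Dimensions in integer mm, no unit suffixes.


// leg_h = 478 − 38 = 440
translate([221, 275, 440]) cube([1742, 290, 38]);
translate([221, 275, 0]) cube([55, 55, 440]);
translate([221, 510, 0]) cube([55, 55, 440]);
translate([1908, 275, 0]) cube([55, 55, 440]);
translate([1908, 510, 0]) cube([55, 55, 440]);


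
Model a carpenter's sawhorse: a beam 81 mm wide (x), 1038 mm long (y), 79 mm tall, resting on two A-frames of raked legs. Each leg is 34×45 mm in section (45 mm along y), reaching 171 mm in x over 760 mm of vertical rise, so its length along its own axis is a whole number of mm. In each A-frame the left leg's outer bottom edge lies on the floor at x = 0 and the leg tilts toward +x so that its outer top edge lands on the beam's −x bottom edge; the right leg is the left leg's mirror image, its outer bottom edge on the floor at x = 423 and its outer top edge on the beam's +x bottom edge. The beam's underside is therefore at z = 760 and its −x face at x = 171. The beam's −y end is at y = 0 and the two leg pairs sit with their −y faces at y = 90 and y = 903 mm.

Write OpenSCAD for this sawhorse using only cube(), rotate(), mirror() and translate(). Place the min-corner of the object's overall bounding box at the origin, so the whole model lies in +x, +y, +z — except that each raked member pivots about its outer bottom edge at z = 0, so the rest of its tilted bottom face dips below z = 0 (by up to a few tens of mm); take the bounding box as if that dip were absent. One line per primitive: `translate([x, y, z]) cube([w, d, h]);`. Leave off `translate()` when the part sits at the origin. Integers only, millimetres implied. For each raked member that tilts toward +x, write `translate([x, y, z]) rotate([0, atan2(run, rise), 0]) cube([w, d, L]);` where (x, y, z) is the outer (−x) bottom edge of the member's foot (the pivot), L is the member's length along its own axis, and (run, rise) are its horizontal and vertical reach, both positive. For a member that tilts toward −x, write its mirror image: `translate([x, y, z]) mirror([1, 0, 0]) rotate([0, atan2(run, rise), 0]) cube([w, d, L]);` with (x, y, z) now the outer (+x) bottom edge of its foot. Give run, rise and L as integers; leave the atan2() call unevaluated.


translate([171, 0, 760]) cube([81, 1038, 79]);
translate([0, 90, 0]) rotate([0, atan2(171, 760), 0]) cube([34, 45, 779]);
translate([423, 90, 0]) mirror([1, 0, 0]) rotate([0, atan2(171, 760), 0]) cube([34, 45, 779]);
translate([0, 903, 0]) rotate([0, atan2(171, 760), 0]) cube([34, 45, 779]);
translate([423, 903, 0]) mirror([1, 0, 0]) rotate([0, atan2(171, 760), 0]) cube([34, 45, 779]);
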